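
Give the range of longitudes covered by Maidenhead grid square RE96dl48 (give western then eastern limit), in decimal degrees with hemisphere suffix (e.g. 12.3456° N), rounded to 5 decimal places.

178.28333° E, 178.29167° E

Field R=17, E=4: +17·20° lon, +4·10° lat → SW at lon 160°, lat -50°.
Square 9, 6: +9·2° lon, +6·1° lat → SW at lon 178°, lat -44°.
Subsquare d=3, l=11: +3·0.0833333° lon, +11·0.0416667° lat → SW at lon 178.25°, lat -43.5417°.
Extended square 4, 8: +4·0.00833333° lon, +8·0.00416667° lat → SW at lon 178.283°, lat -43.5083°.
Cell spans 0.00833333° lon × 0.00416667° lat.
west 178.28333° E, east 178.29167° E.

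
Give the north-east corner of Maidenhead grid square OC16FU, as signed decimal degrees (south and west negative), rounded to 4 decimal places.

Field O=14, C=2: +14·20° lon, +2·10° lat → SW at lon 100°, lat -70°.
Square 1, 6: +1·2° lon, +6·1° lat → SW at lon 102°, lat -64°.
Subsquare f=5, u=20: +5·0.0833333° lon, +20·0.0416667° lat → SW at lon 102.417°, lat -63.1667°.
Cell spans 0.0833333° lon × 0.0416667° lat. NE corner is SW corner plus one full cell.
latitude -63.1250, longitude 102.5000.

-63.1250, 102.5000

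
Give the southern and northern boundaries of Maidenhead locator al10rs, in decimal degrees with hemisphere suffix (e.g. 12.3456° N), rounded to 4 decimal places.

Field A=0, L=11: +0·20° lon, +11·10° lat → SW at lon -180°, lat 20°.
Square 1, 0: +1·2° lon, +0·1° lat → SW at lon -178°, lat 20°.
Subsquare r=17, s=18: +17·0.0833333° lon, +18·0.0416667° lat → SW at lon -176.583°, lat 20.75°.
Cell spans 0.0833333° lon × 0.0416667° lat.
south 20.7500° N, north 20.7917° N.

20.7500° N, 20.7917° N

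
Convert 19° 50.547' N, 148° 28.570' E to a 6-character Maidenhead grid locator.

Offset from 180°W / 90°S: lon 328.4762°, lat 109.8424°.
Field (20°×10°, letters A–R): 328.4762/20 → 16 → Q, 109.8424/10 → 10 → K; chars QK.
Square (2°×1°, digits 0–9): 8.4762/2 → 4, 9.8424/1 → 9; chars 49.
Subsquare (5′×2.5′, letters a–x): 0.4762/0.0833333 → 5 → f, 0.8424/0.0416667 → 20 → u; chars fu.

QK49fu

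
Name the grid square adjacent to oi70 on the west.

OI60

Longitude square 7; −1 → 6.
The latitude characters are unchanged.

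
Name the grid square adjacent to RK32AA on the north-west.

RK22xb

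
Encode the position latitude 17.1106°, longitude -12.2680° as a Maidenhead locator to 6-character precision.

IK37uc

Shift to the Maidenhead origin (180°W, 90°S): lon 167.7320, lat 107.1106.
Field (20°×10°, letters A–R): 167.7320/20 → 8 → I, 107.1106/10 → 10 → K; chars IK.
Square (2°×1°, digits 0–9): 7.7320/2 → 3, 7.1106/1 → 7; chars 37.
Subsquare (5′×2.5′, letters a–x): 1.7320/0.0833333 → 20 → u, 0.1106/0.0416667 → 2 → c; chars uc.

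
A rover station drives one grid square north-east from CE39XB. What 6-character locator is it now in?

CE49ac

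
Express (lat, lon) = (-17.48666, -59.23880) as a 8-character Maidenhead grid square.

GH02jm13

Offset from 180°W / 90°S: lon 120.76120°, lat 72.51334°.
Field (20°×10°, letters A–R): 120.76120/20 → 6 → G, 72.51334/10 → 7 → H; chars GH.
Square (2°×1°, digits 0–9): 0.76120/2 → 0, 2.51334/1 → 2; chars 02.
Subsquare (5′×2.5′, letters a–x): 0.76120/0.0833333 → 9 → j, 0.51334/0.0416667 → 12 → m; chars jm.
Extended square (30″×15″, digits 0–9): 0.01120/0.00833333 → 1, 0.01334/0.00416667 → 3; chars 13.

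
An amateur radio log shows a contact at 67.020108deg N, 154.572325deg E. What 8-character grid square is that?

QP77ga84

Offset from 180°W / 90°S: lon 334.57232°, lat 157.02011°.
Field: 334.57232/20 → 16 → Q, 157.02011/10 → 15 → P; chars QP.
Square: 14.57232/2 → 7, 7.02011/1 → 7; chars 77.
Subsquare: 0.57232/0.0833333 → 6 → g, 0.02011/0.0416667 → 0 → a; chars ga.
Extended square: 0.07232/0.00833333 → 8, 0.02011/0.00416667 → 4; chars 84.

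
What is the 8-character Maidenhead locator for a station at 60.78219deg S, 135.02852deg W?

Offset from 180°W / 90°S: lon 44.97148°, lat 29.21781°.
Field: 44.97148/20 → 2 → C, 29.21781/10 → 2 → C; chars CC.
Square: 4.97148/2 → 2, 9.21781/1 → 9; chars 29.
Subsquare: 0.97148/0.0833333 → 11 → l, 0.21781/0.0416667 → 5 → f; chars lf.
Extended square: 0.05481/0.00833333 → 6, 0.00948/0.00416667 → 2; chars 62.

CC29lf62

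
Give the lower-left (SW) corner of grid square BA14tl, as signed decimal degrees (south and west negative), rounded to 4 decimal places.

-85.5417, -156.4167

Field B=1, A=0: +1·20° lon, +0·10° lat → SW at lon -160°, lat -90°.
Square 1, 4: +1·2° lon, +4·1° lat → SW at lon -158°, lat -86°.
Subsquare t=19, l=11: +19·0.0833333° lon, +11·0.0416667° lat → SW at lon -156.417°, lat -85.5417°.
latitude -85.5417, longitude -156.4167.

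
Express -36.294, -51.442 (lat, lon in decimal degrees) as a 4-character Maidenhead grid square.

GF43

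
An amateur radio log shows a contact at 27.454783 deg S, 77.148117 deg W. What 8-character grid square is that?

FG12kn20

Add 180° to longitude and 90° to latitude: 102.85188, 62.54522.
Field (20°×10°, letters A–R): 102.85188/20 → 5 → F, 62.54522/10 → 6 → G; chars FG.
Square (2°×1°, digits 0–9): 2.85188/2 → 1, 2.54522/1 → 2; chars 12.
Subsquare (5′×2.5′, letters a–x): 0.85188/0.0833333 → 10 → k, 0.54522/0.0416667 → 13 → n; chars kn.
Extended square (30″×15″, digits 0–9): 0.01855/0.00833333 → 2, 0.00355/0.00416667 → 0; chars 20.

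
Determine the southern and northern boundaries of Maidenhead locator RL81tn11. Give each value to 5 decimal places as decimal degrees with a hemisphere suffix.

21.54583° N, 21.55000° N

Field R=17, L=11: +17·20° lon, +11·10° lat → SW at lon 160°, lat 20°.
Square 8, 1: +8·2° lon, +1·1° lat → SW at lon 176°, lat 21°.
Subsquare t=19, n=13: +19·0.0833333° lon, +13·0.0416667° lat → SW at lon 177.583°, lat 21.5417°.
Extended square 1, 1: +1·0.00833333° lon, +1·0.00416667° lat → SW at lon 177.592°, lat 21.5458°.
Cell spans 0.00833333° lon × 0.00416667° lat.
south 21.54583° N, north 21.55000° N.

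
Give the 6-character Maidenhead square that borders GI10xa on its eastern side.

GI20aa

Longitude subsquare x = 23; +1 → 24, wraps to 0 = a, carry into square.
Longitude square 1; +1 → 2.
The latitude characters are unchanged.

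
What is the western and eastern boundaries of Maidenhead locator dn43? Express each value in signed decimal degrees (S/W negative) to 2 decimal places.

Field D=3, N=13: +3·20° lon, +13·10° lat → SW at lon -120°, lat 40°.
Square 4, 3: +4·2° lon, +3·1° lat → SW at lon -112°, lat 43°.
Cell spans 2° lon × 1° lat.
west -112.00, east -110.00.

-112.00, -110.00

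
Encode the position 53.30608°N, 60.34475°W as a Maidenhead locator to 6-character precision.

FO93th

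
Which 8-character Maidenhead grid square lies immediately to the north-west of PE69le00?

Longitude extended square 0; −1 → -1, wraps to 9, carry into subsquare.
Longitude subsquare l = 11; −1 → 10 = k.
Latitude extended square 0; +1 → 1.

PE69ke91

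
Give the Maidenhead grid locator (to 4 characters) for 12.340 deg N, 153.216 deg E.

Add 180° to longitude and 90° to latitude: 333.22, 102.34.
Field (20°×10°, letters A–R): lon ⌊333.22/20⌋ = 16 → Q; lat ⌊102.34/10⌋ = 10 → K.
Square (2°×1°, digits 0–9): lon ⌊13.22/2⌋ = 6; lat ⌊2.34/1⌋ = 2.

QK62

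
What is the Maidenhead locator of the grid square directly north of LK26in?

LK26io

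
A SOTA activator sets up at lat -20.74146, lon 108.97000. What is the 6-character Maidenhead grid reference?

Shift to the Maidenhead origin (180°W, 90°S): lon 288.9700, lat 69.2585.
Field: 288.9700/20 → 14 → O, 69.2585/10 → 6 → G; chars OG.
Square: 8.9700/2 → 4, 9.2585/1 → 9; chars 49.
Subsquare: 0.9700/0.0833333 → 11 → l, 0.2585/0.0416667 → 6 → g; chars lg.

OG49lg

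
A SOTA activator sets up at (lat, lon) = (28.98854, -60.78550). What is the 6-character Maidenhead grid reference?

FL98ox

Add 180° to longitude and 90° to latitude: 119.2145, 118.9885.
Field (20°×10°, letters A–R): lon ⌊119.2145/20⌋ = 5 → F; lat ⌊118.9885/10⌋ = 11 → L.
Square (2°×1°, digits 0–9): lon ⌊19.2145/2⌋ = 9; lat ⌊8.9885/1⌋ = 8.
Subsquare (5′×2.5′, letters a–x): lon ⌊1.2145/0.0833333⌋ = 14 → o; lat ⌊0.9885/0.0416667⌋ = 23 → x.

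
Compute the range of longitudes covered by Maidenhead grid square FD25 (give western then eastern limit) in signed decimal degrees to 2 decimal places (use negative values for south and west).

Field F=5, D=3: +5·20° lon, +3·10° lat → SW at lon -80°, lat -60°.
Square 2, 5: +2·2° lon, +5·1° lat → SW at lon -76°, lat -55°.
Cell spans 2° lon × 1° lat.
west -76.00, east -74.00.

-76.00, -74.00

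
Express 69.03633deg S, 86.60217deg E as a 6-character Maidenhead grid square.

NC30hx

Add 180° to longitude and 90° to latitude: 266.6022, 20.9637.
Field: 266.6022/20 → 13 → N, 20.9637/10 → 2 → C; chars NC.
Square: 6.6022/2 → 3, 0.9637/1 → 0; chars 30.
Subsquare: 0.6022/0.0833333 → 7 → h, 0.9637/0.0416667 → 23 → x; chars hx.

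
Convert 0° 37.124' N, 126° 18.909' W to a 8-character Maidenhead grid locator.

CJ60uo28

Offset from 180°W / 90°S: lon 53.68485°, lat 90.61873°.
Field (20°×10°, letters A–R): 53.68485/20 → 2 → C, 90.61873/10 → 9 → J; chars CJ.
Square (2°×1°, digits 0–9): 13.68485/2 → 6, 0.61873/1 → 0; chars 60.
Subsquare (5′×2.5′, letters a–x): 1.68485/0.0833333 → 20 → u, 0.61873/0.0416667 → 14 → o; chars uo.
Extended square (30″×15″, digits 0–9): 0.01818/0.00833333 → 2, 0.03540/0.00416667 → 8; chars 28.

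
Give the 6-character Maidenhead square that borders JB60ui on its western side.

JB60ti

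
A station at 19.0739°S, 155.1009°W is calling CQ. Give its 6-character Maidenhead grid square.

Shift to the Maidenhead origin (180°W, 90°S): lon 24.8991, lat 70.9261.
Field: 24.8991/20 → 1 → B, 70.9261/10 → 7 → H; chars BH.
Square: 4.8991/2 → 2, 0.9261/1 → 0; chars 20.
Subsquare: 0.8991/0.0833333 → 10 → k, 0.9261/0.0416667 → 22 → w; chars kw.

BH20kw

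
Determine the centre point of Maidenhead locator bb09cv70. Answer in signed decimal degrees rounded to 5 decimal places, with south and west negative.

Field B=1, B=1: +1·20° lon, +1·10° lat → SW at lon -160°, lat -80°.
Square 0, 9: +0·2° lon, +9·1° lat → SW at lon -160°, lat -71°.
Subsquare c=2, v=21: +2·0.0833333° lon, +21·0.0416667° lat → SW at lon -159.833°, lat -70.125°.
Extended square 7, 0: +7·0.00833333° lon, +0·0.00416667° lat → SW at lon -159.775°, lat -70.125°.
Cell spans 0.00833333° lon × 0.00416667° lat. Centre is SW corner plus half of each.
latitude -70.12292, longitude -159.77083.

-70.12292, -159.77083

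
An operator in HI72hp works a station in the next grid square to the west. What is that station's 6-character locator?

HI72gp

Longitude subsquare h = 7; −1 → 6 = g.
The latitude characters are unchanged.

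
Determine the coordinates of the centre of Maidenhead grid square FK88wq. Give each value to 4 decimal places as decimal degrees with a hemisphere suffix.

18.6875° N, 62.1250° W

Field F=5, K=10: +5·20° lon, +10·10° lat → SW at lon -80°, lat 10°.
Square 8, 8: +8·2° lon, +8·1° lat → SW at lon -64°, lat 18°.
Subsquare w=22, q=16: +22·0.0833333° lon, +16·0.0416667° lat → SW at lon -62.1667°, lat 18.6667°.
Cell spans 0.0833333° lon × 0.0416667° lat. Centre is SW corner plus half of each.
latitude 18.6875° N, longitude 62.1250° W.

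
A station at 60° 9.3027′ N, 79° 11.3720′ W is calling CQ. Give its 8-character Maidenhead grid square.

FP00jd77

Add 180° to longitude and 90° to latitude: 100.81047, 150.15505.
Field (20°×10°, letters A–R): lon ⌊100.81047/20⌋ = 5 → F; lat ⌊150.15505/10⌋ = 15 → P.
Square (2°×1°, digits 0–9): lon ⌊0.81047/2⌋ = 0; lat ⌊0.15505/1⌋ = 0.
Subsquare (5′×2.5′, letters a–x): lon ⌊0.81047/0.0833333⌋ = 9 → j; lat ⌊0.15505/0.0416667⌋ = 3 → d.
Extended square (30″×15″, digits 0–9): lon ⌊0.06047/0.00833333⌋ = 7; lat ⌊0.03005/0.00416667⌋ = 7.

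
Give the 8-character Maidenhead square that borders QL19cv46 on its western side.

QL19cv36

Longitude extended square 4; −1 → 3.
The latitude characters are unchanged.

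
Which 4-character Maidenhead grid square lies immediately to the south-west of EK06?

DK95

Longitude square 0; −1 → -1, wraps to 9, carry into field.
Longitude field E = 4; −1 → 3 = D.
Latitude square 6; −1 → 5.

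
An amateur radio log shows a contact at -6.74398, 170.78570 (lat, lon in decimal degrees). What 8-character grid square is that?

RI53jg41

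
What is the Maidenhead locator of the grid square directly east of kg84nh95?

KG84oh05

Longitude extended square 9; +1 → 10, wraps to 0, carry into subsquare.
Longitude subsquare n = 13; +1 → 14 = o.
The latitude characters are unchanged.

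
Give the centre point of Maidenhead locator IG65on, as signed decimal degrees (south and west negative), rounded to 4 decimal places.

Field I=8, G=6: +8·20° lon, +6·10° lat → SW at lon -20°, lat -30°.
Square 6, 5: +6·2° lon, +5·1° lat → SW at lon -8°, lat -25°.
Subsquare o=14, n=13: +14·0.0833333° lon, +13·0.0416667° lat → SW at lon -6.83333°, lat -24.4583°.
Cell spans 0.0833333° lon × 0.0416667° lat. Centre is SW corner plus half of each.
latitude -24.4375, longitude -6.7917.

-24.4375, -6.7917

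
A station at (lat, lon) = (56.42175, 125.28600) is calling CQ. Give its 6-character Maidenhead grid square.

Offset from 180°W / 90°S: lon 305.2860°, lat 146.4218°.
Field: lon ⌊305.2860/20⌋ = 15 → P; lat ⌊146.4218/10⌋ = 14 → O.
Square: lon ⌊5.2860/2⌋ = 2; lat ⌊6.4218/1⌋ = 6.
Subsquare: lon ⌊1.2860/0.0833333⌋ = 15 → p; lat ⌊0.4218/0.0416667⌋ = 10 → k.

PO26pk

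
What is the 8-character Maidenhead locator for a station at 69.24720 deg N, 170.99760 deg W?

AP49mf09

Offset from 180°W / 90°S: lon 9.00240°, lat 159.24720°.
Field (20°×10°, letters A–R): 9.00240/20 → 0 → A, 159.24720/10 → 15 → P; chars AP.
Square (2°×1°, digits 0–9): 9.00240/2 → 4, 9.24720/1 → 9; chars 49.
Subsquare (5′×2.5′, letters a–x): 1.00240/0.0833333 → 12 → m, 0.24720/0.0416667 → 5 → f; chars mf.
Extended square (30″×15″, digits 0–9): 0.00240/0.00833333 → 0, 0.03887/0.00416667 → 9; chars 09.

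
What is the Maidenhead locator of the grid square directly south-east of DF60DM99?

Longitude extended square 9; +1 → 10, wraps to 0, carry into subsquare.
Longitude subsquare d = 3; +1 → 4 = e.
Latitude extended square 9; −1 → 8.

DF60em08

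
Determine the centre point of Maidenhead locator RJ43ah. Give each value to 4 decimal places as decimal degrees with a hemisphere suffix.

Field R=17, J=9: +17·20° lon, +9·10° lat → SW at lon 160°, lat 0°.
Square 4, 3: +4·2° lon, +3·1° lat → SW at lon 168°, lat 3°.
Subsquare a=0, h=7: +0·0.0833333° lon, +7·0.0416667° lat → SW at lon 168°, lat 3.29167°.
Cell spans 0.0833333° lon × 0.0416667° lat. Centre is SW corner plus half of each.
latitude 3.3125° N, longitude 168.0417° E.

3.3125° N, 168.0417° E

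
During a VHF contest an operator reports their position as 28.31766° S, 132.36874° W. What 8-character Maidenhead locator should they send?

Add 180° to longitude and 90° to latitude: 47.63126, 61.68234.
Field: 47.63126/20 → 2 → C, 61.68234/10 → 6 → G; chars CG.
Square: 7.63126/2 → 3, 1.68234/1 → 1; chars 31.
Subsquare: 1.63126/0.0833333 → 19 → t, 0.68234/0.0416667 → 16 → q; chars tq.
Extended square: 0.04793/0.00833333 → 5, 0.01567/0.00416667 → 3; chars 53.

CG31tq53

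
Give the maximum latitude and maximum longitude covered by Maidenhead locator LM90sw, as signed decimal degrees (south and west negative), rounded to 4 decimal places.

Field L=11, M=12: +11·20° lon, +12·10° lat → SW at lon 40°, lat 30°.
Square 9, 0: +9·2° lon, +0·1° lat → SW at lon 58°, lat 30°.
Subsquare s=18, w=22: +18·0.0833333° lon, +22·0.0416667° lat → SW at lon 59.5°, lat 30.9167°.
Cell spans 0.0833333° lon × 0.0416667° lat. NE corner is SW corner plus one full cell.
latitude 30.9583, longitude 59.5833.

30.9583, 59.5833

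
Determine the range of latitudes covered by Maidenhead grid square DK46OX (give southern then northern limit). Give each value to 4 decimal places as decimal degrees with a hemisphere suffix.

16.9583° N, 17.0000° N

Field D=3, K=10: +3·20° lon, +10·10° lat → SW at lon -120°, lat 10°.
Square 4, 6: +4·2° lon, +6·1° lat → SW at lon -112°, lat 16°.
Subsquare o=14, x=23: +14·0.0833333° lon, +23·0.0416667° lat → SW at lon -110.833°, lat 16.9583°.
Cell spans 0.0833333° lon × 0.0416667° lat.
south 16.9583° N, north 17.0000° N.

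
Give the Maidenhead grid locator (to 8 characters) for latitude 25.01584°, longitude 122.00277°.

PL15aa03

Offset from 180°W / 90°S: lon 302.00277°, lat 115.01584°.
Field: lon ⌊302.00277/20⌋ = 15 → P; lat ⌊115.01584/10⌋ = 11 → L.
Square: lon ⌊2.00277/2⌋ = 1; lat ⌊5.01584/1⌋ = 5.
Subsquare: lon ⌊0.00277/0.0833333⌋ = 0 → a; lat ⌊0.01584/0.0416667⌋ = 0 → a.
Extended square: lon ⌊0.00277/0.00833333⌋ = 0; lat ⌊0.01584/0.00416667⌋ = 3.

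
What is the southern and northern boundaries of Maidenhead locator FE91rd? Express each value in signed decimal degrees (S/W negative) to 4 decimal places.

-48.8750, -48.8333

Field F=5, E=4: +5·20° lon, +4·10° lat → SW at lon -80°, lat -50°.
Square 9, 1: +9·2° lon, +1·1° lat → SW at lon -62°, lat -49°.
Subsquare r=17, d=3: +17·0.0833333° lon, +3·0.0416667° lat → SW at lon -60.5833°, lat -48.875°.
Cell spans 0.0833333° lon × 0.0416667° lat.
south -48.8750, north -48.8333.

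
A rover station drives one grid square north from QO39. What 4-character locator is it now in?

Latitude square 9; +1 → 10, wraps to 0, carry into field.
Latitude field O = 14; +1 → 15 = P.
The longitude characters are unchanged.

QP30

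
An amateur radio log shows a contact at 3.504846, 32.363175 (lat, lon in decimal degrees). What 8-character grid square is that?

Offset from 180°W / 90°S: lon 212.36318°, lat 93.50485°.
Field: 212.36318/20 → 10 → K, 93.50485/10 → 9 → J; chars KJ.
Square: 12.36318/2 → 6, 3.50485/1 → 3; chars 63.
Subsquare: 0.36318/0.0833333 → 4 → e, 0.50485/0.0416667 → 12 → m; chars em.
Extended square: 0.02984/0.00833333 → 3, 0.00485/0.00416667 → 1; chars 31.

KJ63em31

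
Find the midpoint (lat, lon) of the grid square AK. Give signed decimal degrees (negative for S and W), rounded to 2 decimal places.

15.00, -170.00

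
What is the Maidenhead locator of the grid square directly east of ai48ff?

Longitude subsquare f = 5; +1 → 6 = g.
The latitude characters are unchanged.

AI48gf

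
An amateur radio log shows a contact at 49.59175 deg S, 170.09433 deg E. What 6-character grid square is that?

RE50bj

Offset from 180°W / 90°S: lon 350.0943°, lat 40.4083°.
Field (20°×10°, letters A–R): lon ⌊350.0943/20⌋ = 17 → R; lat ⌊40.4083/10⌋ = 4 → E.
Square (2°×1°, digits 0–9): lon ⌊10.0943/2⌋ = 5; lat ⌊0.4083/1⌋ = 0.
Subsquare (5′×2.5′, letters a–x): lon ⌊0.0943/0.0833333⌋ = 1 → b; lat ⌊0.4083/0.0416667⌋ = 9 → j.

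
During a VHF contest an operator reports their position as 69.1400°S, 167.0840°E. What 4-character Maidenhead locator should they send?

RC30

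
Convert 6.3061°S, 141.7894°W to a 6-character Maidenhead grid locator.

BI93cq

Add 180° to longitude and 90° to latitude: 38.2106, 83.6939.
Field: lon ⌊38.2106/20⌋ = 1 → B; lat ⌊83.6939/10⌋ = 8 → I.
Square: lon ⌊18.2106/2⌋ = 9; lat ⌊3.6939/1⌋ = 3.
Subsquare: lon ⌊0.2106/0.0833333⌋ = 2 → c; lat ⌊0.6939/0.0416667⌋ = 16 → q.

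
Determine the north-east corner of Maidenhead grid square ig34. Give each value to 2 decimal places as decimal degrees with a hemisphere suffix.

25.00° S, 12.00° W

Field I=8, G=6: +8·20° lon, +6·10° lat → SW at lon -20°, lat -30°.
Square 3, 4: +3·2° lon, +4·1° lat → SW at lon -14°, lat -26°.
Cell spans 2° lon × 1° lat. NE corner is SW corner plus one full cell.
latitude 25.00° S, longitude 12.00° W.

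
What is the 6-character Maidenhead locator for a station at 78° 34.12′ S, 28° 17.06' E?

Offset from 180°W / 90°S: lon 208.2843°, lat 11.4313°.
Field: lon ⌊208.2843/20⌋ = 10 → K; lat ⌊11.4313/10⌋ = 1 → B.
Square: lon ⌊8.2843/2⌋ = 4; lat ⌊1.4313/1⌋ = 1.
Subsquare: lon ⌊0.2843/0.0833333⌋ = 3 → d; lat ⌊0.4313/0.0416667⌋ = 10 → k.

KB41dk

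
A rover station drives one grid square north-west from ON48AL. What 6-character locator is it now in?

Longitude subsquare a = 0; −1 → -1, wraps to 23 = x, carry into square.
Longitude square 4; −1 → 3.
Latitude subsquare l = 11; +1 → 12 = m.

ON38xm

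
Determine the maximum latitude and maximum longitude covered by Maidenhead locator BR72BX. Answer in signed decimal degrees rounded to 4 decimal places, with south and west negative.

83.0000, -145.8333

Field B=1, R=17: +1·20° lon, +17·10° lat → SW at lon -160°, lat 80°.
Square 7, 2: +7·2° lon, +2·1° lat → SW at lon -146°, lat 82°.
Subsquare b=1, x=23: +1·0.0833333° lon, +23·0.0416667° lat → SW at lon -145.917°, lat 82.9583°.
Cell spans 0.0833333° lon × 0.0416667° lat. NE corner is SW corner plus one full cell.
latitude 83.0000, longitude -145.8333.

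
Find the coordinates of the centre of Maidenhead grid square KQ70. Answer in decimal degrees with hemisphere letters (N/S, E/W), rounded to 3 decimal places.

70.500° N, 35.000° E

Field K=10, Q=16: +10·20° lon, +16·10° lat → SW at lon 20°, lat 70°.
Square 7, 0: +7·2° lon, +0·1° lat → SW at lon 34°, lat 70°.
Cell spans 2° lon × 1° lat. Centre is SW corner plus half of each.
latitude 70.500° N, longitude 35.000° E.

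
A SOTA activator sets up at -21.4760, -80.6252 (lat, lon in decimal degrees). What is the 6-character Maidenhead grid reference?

EG98qm

Shift to the Maidenhead origin (180°W, 90°S): lon 99.3748, lat 68.5240.
Field (20°×10°, letters A–R): 99.3748/20 → 4 → E, 68.5240/10 → 6 → G; chars EG.
Square (2°×1°, digits 0–9): 19.3748/2 → 9, 8.5240/1 → 8; chars 98.
Subsquare (5′×2.5′, letters a–x): 1.3748/0.0833333 → 16 → q, 0.5240/0.0416667 → 12 → m; chars qm.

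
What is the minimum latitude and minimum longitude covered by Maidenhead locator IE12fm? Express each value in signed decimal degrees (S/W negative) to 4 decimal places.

-47.5000, -17.5833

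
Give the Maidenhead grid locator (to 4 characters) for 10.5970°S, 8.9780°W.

IH59

Shift to the Maidenhead origin (180°W, 90°S): lon 171.02, lat 79.40.
Field: lon ⌊171.02/20⌋ = 8 → I; lat ⌊79.40/10⌋ = 7 → H.
Square: lon ⌊11.02/2⌋ = 5; lat ⌊9.40/1⌋ = 9.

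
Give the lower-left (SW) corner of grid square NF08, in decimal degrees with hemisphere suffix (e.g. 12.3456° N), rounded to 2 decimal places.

32.00° S, 80.00° E

Field N=13, F=5: +13·20° lon, +5·10° lat → SW at lon 80°, lat -40°.
Square 0, 8: +0·2° lon, +8·1° lat → SW at lon 80°, lat -32°.
latitude 32.00° S, longitude 80.00° E.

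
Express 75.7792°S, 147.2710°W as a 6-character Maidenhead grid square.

Offset from 180°W / 90°S: lon 32.7290°, lat 14.2208°.
Field: 32.7290/20 → 1 → B, 14.2208/10 → 1 → B; chars BB.
Square: 12.7290/2 → 6, 4.2208/1 → 4; chars 64.
Subsquare: 0.7290/0.0833333 → 8 → i, 0.2208/0.0416667 → 5 → f; chars if.

BB64if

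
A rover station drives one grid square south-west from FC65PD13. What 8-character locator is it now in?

FC65pd02

Longitude extended square 1; −1 → 0.
Latitude extended square 3; −1 → 2.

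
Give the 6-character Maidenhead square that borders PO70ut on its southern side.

PO70us

Latitude subsquare t = 19; −1 → 18 = s.
The longitude characters are unchanged.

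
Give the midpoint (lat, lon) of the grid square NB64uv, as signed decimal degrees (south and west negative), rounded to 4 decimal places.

-75.1042, 93.7083

Field N=13, B=1: +13·20° lon, +1·10° lat → SW at lon 80°, lat -80°.
Square 6, 4: +6·2° lon, +4·1° lat → SW at lon 92°, lat -76°.
Subsquare u=20, v=21: +20·0.0833333° lon, +21·0.0416667° lat → SW at lon 93.6667°, lat -75.125°.
Cell spans 0.0833333° lon × 0.0416667° lat. Centre is SW corner plus half of each.
latitude -75.1042, longitude 93.7083.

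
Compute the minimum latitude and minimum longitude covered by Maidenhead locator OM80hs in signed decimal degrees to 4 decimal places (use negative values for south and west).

30.7500, 116.5833

Field O=14, M=12: +14·20° lon, +12·10° lat → SW at lon 100°, lat 30°.
Square 8, 0: +8·2° lon, +0·1° lat → SW at lon 116°, lat 30°.
Subsquare h=7, s=18: +7·0.0833333° lon, +18·0.0416667° lat → SW at lon 116.583°, lat 30.75°.
latitude 30.7500, longitude 116.5833.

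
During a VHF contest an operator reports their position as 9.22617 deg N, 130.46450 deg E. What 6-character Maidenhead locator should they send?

Shift to the Maidenhead origin (180°W, 90°S): lon 310.4645, lat 99.2262.
Field: 310.4645/20 → 15 → P, 99.2262/10 → 9 → J; chars PJ.
Square: 10.4645/2 → 5, 9.2262/1 → 9; chars 59.
Subsquare: 0.4645/0.0833333 → 5 → f, 0.2262/0.0416667 → 5 → f; chars ff.

PJ59ff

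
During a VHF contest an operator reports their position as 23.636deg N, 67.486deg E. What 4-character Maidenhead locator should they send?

Add 180° to longitude and 90° to latitude: 247.49, 113.64.
Field: lon ⌊247.49/20⌋ = 12 → M; lat ⌊113.64/10⌋ = 11 → L.
Square: lon ⌊7.49/2⌋ = 3; lat ⌊3.64/1⌋ = 3.

ML33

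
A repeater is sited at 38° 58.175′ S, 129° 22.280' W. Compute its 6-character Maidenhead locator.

Offset from 180°W / 90°S: lon 50.6287°, lat 51.0304°.
Field (20°×10°, letters A–R): lon ⌊50.6287/20⌋ = 2 → C; lat ⌊51.0304/10⌋ = 5 → F.
Square (2°×1°, digits 0–9): lon ⌊10.6287/2⌋ = 5; lat ⌊1.0304/1⌋ = 1.
Subsquare (5′×2.5′, letters a–x): lon ⌊0.6287/0.0833333⌋ = 7 → h; lat ⌊0.0304/0.0416667⌋ = 0 → a.

CF51ha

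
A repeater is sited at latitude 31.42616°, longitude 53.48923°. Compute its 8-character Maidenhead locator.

LM61rk82

Add 180° to longitude and 90° to latitude: 233.48923, 121.42616.
Field: lon ⌊233.48923/20⌋ = 11 → L; lat ⌊121.42616/10⌋ = 12 → M.
Square: lon ⌊13.48923/2⌋ = 6; lat ⌊1.42616/1⌋ = 1.
Subsquare: lon ⌊1.48923/0.0833333⌋ = 17 → r; lat ⌊0.42616/0.0416667⌋ = 10 → k.
Extended square: lon ⌊0.07256/0.00833333⌋ = 8; lat ⌊0.00949/0.00416667⌋ = 2.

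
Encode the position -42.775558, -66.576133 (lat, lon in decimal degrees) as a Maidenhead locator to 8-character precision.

Offset from 180°W / 90°S: lon 113.42387°, lat 47.22444°.
Field (20°×10°, letters A–R): lon ⌊113.42387/20⌋ = 5 → F; lat ⌊47.22444/10⌋ = 4 → E.
Square (2°×1°, digits 0–9): lon ⌊13.42387/2⌋ = 6; lat ⌊7.22444/1⌋ = 7.
Subsquare (5′×2.5′, letters a–x): lon ⌊1.42387/0.0833333⌋ = 17 → r; lat ⌊0.22444/0.0416667⌋ = 5 → f.
Extended square (30″×15″, digits 0–9): lon ⌊0.00720/0.00833333⌋ = 0; lat ⌊0.01611/0.00416667⌋ = 3.

FE67rf03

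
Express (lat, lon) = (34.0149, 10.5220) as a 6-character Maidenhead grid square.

Offset from 180°W / 90°S: lon 190.5220°, lat 124.0149°.
Field: 190.5220/20 → 9 → J, 124.0149/10 → 12 → M; chars JM.
Square: 10.5220/2 → 5, 4.0149/1 → 4; chars 54.
Subsquare: 0.5220/0.0833333 → 6 → g, 0.0149/0.0416667 → 0 → a; chars ga.

JM54ga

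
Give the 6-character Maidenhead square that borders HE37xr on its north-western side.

HE37ws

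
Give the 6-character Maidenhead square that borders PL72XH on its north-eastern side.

Longitude subsquare x = 23; +1 → 24, wraps to 0 = a, carry into square.
Longitude square 7; +1 → 8.
Latitude subsquare h = 7; +1 → 8 = i.

PL82ai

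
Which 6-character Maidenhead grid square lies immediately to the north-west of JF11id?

Longitude subsquare i = 8; −1 → 7 = h.
Latitude subsquare d = 3; +1 → 4 = e.

JF11he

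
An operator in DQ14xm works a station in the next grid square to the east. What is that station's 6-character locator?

Longitude subsquare x = 23; +1 → 24, wraps to 0 = a, carry into square.
Longitude square 1; +1 → 2.
The latitude characters are unchanged.

DQ24am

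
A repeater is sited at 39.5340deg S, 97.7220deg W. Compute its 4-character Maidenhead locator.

EF10

Offset from 180°W / 90°S: lon 82.28°, lat 50.47°.
Field (20°×10°, letters A–R): lon ⌊82.28/20⌋ = 4 → E; lat ⌊50.47/10⌋ = 5 → F.
Square (2°×1°, digits 0–9): lon ⌊2.28/2⌋ = 1; lat ⌊0.47/1⌋ = 0.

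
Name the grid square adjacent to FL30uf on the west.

FL30tf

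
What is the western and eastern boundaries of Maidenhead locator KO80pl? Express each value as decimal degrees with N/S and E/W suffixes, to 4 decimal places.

37.2500° E, 37.3333° E

Field K=10, O=14: +10·20° lon, +14·10° lat → SW at lon 20°, lat 50°.
Square 8, 0: +8·2° lon, +0·1° lat → SW at lon 36°, lat 50°.
Subsquare p=15, l=11: +15·0.0833333° lon, +11·0.0416667° lat → SW at lon 37.25°, lat 50.4583°.
Cell spans 0.0833333° lon × 0.0416667° lat.
west 37.2500° E, east 37.3333° E.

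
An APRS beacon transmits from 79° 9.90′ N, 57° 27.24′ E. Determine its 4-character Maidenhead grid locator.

Shift to the Maidenhead origin (180°W, 90°S): lon 237.45, lat 169.17.
Field: lon ⌊237.45/20⌋ = 11 → L; lat ⌊169.17/10⌋ = 16 → Q.
Square: lon ⌊17.45/2⌋ = 8; lat ⌊9.17/1⌋ = 9.

LQ89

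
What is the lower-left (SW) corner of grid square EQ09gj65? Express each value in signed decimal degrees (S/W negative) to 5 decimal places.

Field E=4, Q=16: +4·20° lon, +16·10° lat → SW at lon -100°, lat 70°.
Square 0, 9: +0·2° lon, +9·1° lat → SW at lon -100°, lat 79°.
Subsquare g=6, j=9: +6·0.0833333° lon, +9·0.0416667° lat → SW at lon -99.5°, lat 79.375°.
Extended square 6, 5: +6·0.00833333° lon, +5·0.00416667° lat → SW at lon -99.45°, lat 79.3958°.
latitude 79.39583, longitude -99.45000.

79.39583, -99.45000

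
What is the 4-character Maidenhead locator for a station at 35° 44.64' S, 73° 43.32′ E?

MF64

Offset from 180°W / 90°S: lon 253.72°, lat 54.26°.
Field: lon ⌊253.72/20⌋ = 12 → M; lat ⌊54.26/10⌋ = 5 → F.
Square: lon ⌊13.72/2⌋ = 6; lat ⌊4.26/1⌋ = 4.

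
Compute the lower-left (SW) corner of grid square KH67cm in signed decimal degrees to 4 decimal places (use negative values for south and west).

-12.5000, 32.1667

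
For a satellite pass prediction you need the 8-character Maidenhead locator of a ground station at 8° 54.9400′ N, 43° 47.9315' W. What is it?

GJ88cv49

Offset from 180°W / 90°S: lon 136.20114°, lat 98.91567°.
Field: 136.20114/20 → 6 → G, 98.91567/10 → 9 → J; chars GJ.
Square: 16.20114/2 → 8, 8.91567/1 → 8; chars 88.
Subsquare: 0.20114/0.0833333 → 2 → c, 0.91567/0.0416667 → 21 → v; chars cv.
Extended square: 0.03448/0.00833333 → 4, 0.04067/0.00416667 → 9; chars 49.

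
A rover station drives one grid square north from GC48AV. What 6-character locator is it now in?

Latitude subsquare v = 21; +1 → 22 = w.
The longitude characters are unchanged.

GC48aw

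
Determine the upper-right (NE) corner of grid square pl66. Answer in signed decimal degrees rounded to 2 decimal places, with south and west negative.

Field P=15, L=11: +15·20° lon, +11·10° lat → SW at lon 120°, lat 20°.
Square 6, 6: +6·2° lon, +6·1° lat → SW at lon 132°, lat 26°.
Cell spans 2° lon × 1° lat. NE corner is SW corner plus one full cell.
latitude 27.00, longitude 134.00.

27.00, 134.00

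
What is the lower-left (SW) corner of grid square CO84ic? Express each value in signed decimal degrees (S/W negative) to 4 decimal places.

54.0833, -123.3333

Field C=2, O=14: +2·20° lon, +14·10° lat → SW at lon -140°, lat 50°.
Square 8, 4: +8·2° lon, +4·1° lat → SW at lon -124°, lat 54°.
Subsquare i=8, c=2: +8·0.0833333° lon, +2·0.0416667° lat → SW at lon -123.333°, lat 54.0833°.
latitude 54.0833, longitude -123.3333.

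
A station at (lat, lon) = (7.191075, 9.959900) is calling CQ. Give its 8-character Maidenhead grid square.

JJ47xe55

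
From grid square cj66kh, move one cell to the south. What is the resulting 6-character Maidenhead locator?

Latitude subsquare h = 7; −1 → 6 = g.
The longitude characters are unchanged.

CJ66kg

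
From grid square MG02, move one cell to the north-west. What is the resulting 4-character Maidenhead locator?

Longitude square 0; −1 → -1, wraps to 9, carry into field.
Longitude field M = 12; −1 → 11 = L.
Latitude square 2; +1 → 3.

LG93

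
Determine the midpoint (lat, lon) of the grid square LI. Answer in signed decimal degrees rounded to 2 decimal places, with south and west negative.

Field L=11, I=8: +11·20° lon, +8·10° lat → SW at lon 40°, lat -10°.
Cell spans 20° lon × 10° lat. Centre is SW corner plus half of each.
latitude -5.00, longitude 50.00.

-5.00, 50.00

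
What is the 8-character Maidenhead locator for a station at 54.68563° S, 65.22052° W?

FD75jh35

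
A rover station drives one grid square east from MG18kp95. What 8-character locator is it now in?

MG18lp05

Longitude extended square 9; +1 → 10, wraps to 0, carry into subsquare.
Longitude subsquare k = 10; +1 → 11 = l.
The latitude characters are unchanged.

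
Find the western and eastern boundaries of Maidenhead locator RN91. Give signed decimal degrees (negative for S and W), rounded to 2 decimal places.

Field R=17, N=13: +17·20° lon, +13·10° lat → SW at lon 160°, lat 40°.
Square 9, 1: +9·2° lon, +1·1° lat → SW at lon 178°, lat 41°.
Cell spans 2° lon × 1° lat.
west 178.00, east 180.00.

178.00, 180.00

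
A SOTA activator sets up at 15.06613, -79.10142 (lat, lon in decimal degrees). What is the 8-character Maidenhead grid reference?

FK05kb75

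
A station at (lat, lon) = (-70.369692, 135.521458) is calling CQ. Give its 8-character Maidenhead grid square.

PB79sp21

Add 180° to longitude and 90° to latitude: 315.52146, 19.63031.
Field (20°×10°, letters A–R): 315.52146/20 → 15 → P, 19.63031/10 → 1 → B; chars PB.
Square (2°×1°, digits 0–9): 15.52146/2 → 7, 9.63031/1 → 9; chars 79.
Subsquare (5′×2.5′, letters a–x): 1.52146/0.0833333 → 18 → s, 0.63031/0.0416667 → 15 → p; chars sp.
Extended square (30″×15″, digits 0–9): 0.02146/0.00833333 → 2, 0.00531/0.00416667 → 1; chars 21.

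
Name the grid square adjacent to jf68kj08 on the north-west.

JF68jj99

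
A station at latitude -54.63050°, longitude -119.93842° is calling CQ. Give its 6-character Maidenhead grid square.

Shift to the Maidenhead origin (180°W, 90°S): lon 60.0616, lat 35.3695.
Field: 60.0616/20 → 3 → D, 35.3695/10 → 3 → D; chars DD.
Square: 0.0616/2 → 0, 5.3695/1 → 5; chars 05.
Subsquare: 0.0616/0.0833333 → 0 → a, 0.3695/0.0416667 → 8 → i; chars ai.

DD05ai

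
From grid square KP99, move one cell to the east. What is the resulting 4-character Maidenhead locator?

Longitude square 9; +1 → 10, wraps to 0, carry into field.
Longitude field K = 10; +1 → 11 = L.
The latitude characters are unchanged.

LP09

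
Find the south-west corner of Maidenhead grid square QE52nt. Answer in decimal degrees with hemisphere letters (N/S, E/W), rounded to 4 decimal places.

47.2083° S, 151.0833° E

Field Q=16, E=4: +16·20° lon, +4·10° lat → SW at lon 140°, lat -50°.
Square 5, 2: +5·2° lon, +2·1° lat → SW at lon 150°, lat -48°.
Subsquare n=13, t=19: +13·0.0833333° lon, +19·0.0416667° lat → SW at lon 151.083°, lat -47.2083°.
latitude 47.2083° S, longitude 151.0833° E.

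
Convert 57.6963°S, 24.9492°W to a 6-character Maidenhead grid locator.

Add 180° to longitude and 90° to latitude: 155.0508, 32.3037.
Field: lon ⌊155.0508/20⌋ = 7 → H; lat ⌊32.3037/10⌋ = 3 → D.
Square: lon ⌊15.0508/2⌋ = 7; lat ⌊2.3037/1⌋ = 2.
Subsquare: lon ⌊1.0508/0.0833333⌋ = 12 → m; lat ⌊0.3037/0.0416667⌋ = 7 → h.

HD72mh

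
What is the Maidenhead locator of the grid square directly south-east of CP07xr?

CP17aq

Longitude subsquare x = 23; +1 → 24, wraps to 0 = a, carry into square.
Longitude square 0; +1 → 1.
Latitude subsquare r = 17; −1 → 16 = q.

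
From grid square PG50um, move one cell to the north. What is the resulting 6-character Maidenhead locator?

Latitude subsquare m = 12; +1 → 13 = n.
The longitude characters are unchanged.

PG50un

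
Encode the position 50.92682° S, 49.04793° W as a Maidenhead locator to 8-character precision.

GD59lb47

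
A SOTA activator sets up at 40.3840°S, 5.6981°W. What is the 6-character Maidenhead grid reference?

IE79do

Add 180° to longitude and 90° to latitude: 174.3019, 49.6160.
Field: lon ⌊174.3019/20⌋ = 8 → I; lat ⌊49.6160/10⌋ = 4 → E.
Square: lon ⌊14.3019/2⌋ = 7; lat ⌊9.6160/1⌋ = 9.
Subsquare: lon ⌊0.3019/0.0833333⌋ = 3 → d; lat ⌊0.6160/0.0416667⌋ = 14 → o.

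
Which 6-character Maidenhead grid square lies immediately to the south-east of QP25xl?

Longitude subsquare x = 23; +1 → 24, wraps to 0 = a, carry into square.
Longitude square 2; +1 → 3.
Latitude subsquare l = 11; −1 → 10 = k.

QP35ak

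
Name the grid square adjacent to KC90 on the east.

LC00

Longitude square 9; +1 → 10, wraps to 0, carry into field.
Longitude field K = 10; +1 → 11 = L.
The latitude characters are unchanged.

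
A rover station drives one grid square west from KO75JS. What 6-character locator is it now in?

KO75is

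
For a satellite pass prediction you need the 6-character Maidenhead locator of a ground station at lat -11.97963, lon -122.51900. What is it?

CH88ra

Offset from 180°W / 90°S: lon 57.4810°, lat 78.0204°.
Field: lon ⌊57.4810/20⌋ = 2 → C; lat ⌊78.0204/10⌋ = 7 → H.
Square: lon ⌊17.4810/2⌋ = 8; lat ⌊8.0204/1⌋ = 8.
Subsquare: lon ⌊1.4810/0.0833333⌋ = 17 → r; lat ⌊0.0204/0.0416667⌋ = 0 → a.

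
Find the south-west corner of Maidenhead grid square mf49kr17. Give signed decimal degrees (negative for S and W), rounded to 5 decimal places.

-30.26250, 68.84167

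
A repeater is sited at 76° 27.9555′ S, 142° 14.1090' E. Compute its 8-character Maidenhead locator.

QB13cm88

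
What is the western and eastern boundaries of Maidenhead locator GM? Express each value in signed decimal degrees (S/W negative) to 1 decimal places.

-60.0, -40.0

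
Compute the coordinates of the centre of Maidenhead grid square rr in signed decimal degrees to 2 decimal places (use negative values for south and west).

Field R=17, R=17: +17·20° lon, +17·10° lat → SW at lon 160°, lat 80°.
Cell spans 20° lon × 10° lat. Centre is SW corner plus half of each.
latitude 85.00, longitude 170.00.

85.00, 170.00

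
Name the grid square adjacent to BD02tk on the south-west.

Longitude subsquare t = 19; −1 → 18 = s.
Latitude subsquare k = 10; −1 → 9 = j.

BD02sj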